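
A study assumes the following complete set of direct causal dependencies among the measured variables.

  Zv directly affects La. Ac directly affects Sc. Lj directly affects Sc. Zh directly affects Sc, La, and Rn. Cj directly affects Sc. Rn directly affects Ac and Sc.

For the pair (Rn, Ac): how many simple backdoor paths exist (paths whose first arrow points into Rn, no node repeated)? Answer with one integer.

1

A backdoor path from Rn to Ac is any simple undirected path whose first edge points into Rn (i.e. leaves Rn via a parent).
Parents of Rn: {Zh}.
Enumerating:
  P1: Rn <- Zh -> Sc <- Ac
That exhausts the simple backdoor paths. Count: 1.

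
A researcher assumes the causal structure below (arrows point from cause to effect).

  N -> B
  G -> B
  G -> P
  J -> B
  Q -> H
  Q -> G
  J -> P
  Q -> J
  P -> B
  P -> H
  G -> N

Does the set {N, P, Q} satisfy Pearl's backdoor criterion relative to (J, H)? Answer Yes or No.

Backdoor paths from J to H (paths whose first edge points into J):
  P1: J <- Q -> G -> N -> B <- P -> H
  P2: J <- Q -> G -> P -> H
  P3: J <- Q -> G -> B <- P -> H
  P4: J <- Q -> H
Condition 1 (no descendant of J in the set): FAILS — P is a descendant of J.
Condition 2 (every backdoor path blocked by {N, P, Q}):
  P1: blocked at fork node Q ∈ conditioning set.
  P2: blocked at fork node Q ∈ conditioning set.
  P3: blocked at fork node Q ∈ conditioning set.
  P4: blocked at fork node Q ∈ conditioning set.
{N, P, Q} does not satisfy the backdoor criterion.

No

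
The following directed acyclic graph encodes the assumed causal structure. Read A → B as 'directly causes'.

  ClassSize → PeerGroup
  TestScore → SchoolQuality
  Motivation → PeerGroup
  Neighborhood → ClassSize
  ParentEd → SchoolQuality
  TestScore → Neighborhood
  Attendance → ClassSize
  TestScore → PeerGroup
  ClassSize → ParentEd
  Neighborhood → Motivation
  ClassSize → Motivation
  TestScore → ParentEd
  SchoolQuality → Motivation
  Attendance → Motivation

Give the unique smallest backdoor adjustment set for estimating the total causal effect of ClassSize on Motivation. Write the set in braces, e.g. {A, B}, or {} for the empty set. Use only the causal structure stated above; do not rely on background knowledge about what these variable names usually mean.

{Attendance, Neighborhood}

Variables eligible for adjustment (non-descendants of ClassSize, excluding ClassSize and Motivation): {Attendance, Neighborhood, TestScore}.
Backdoor paths from ClassSize to Motivation:
  P1: ClassSize <- Attendance -> Motivation
  P2: ClassSize <- Neighborhood <- TestScore -> ParentEd -> SchoolQuality -> Motivation
  P3: ClassSize <- Neighborhood <- TestScore -> SchoolQuality -> Motivation
  P4: ClassSize <- Neighborhood <- TestScore -> PeerGroup <- Motivation
  P5: ClassSize <- Neighborhood -> Motivation
The empty set is not sufficient: P1 (ClassSize <- Attendance -> Motivation) has no collider blocking it and no conditioned non-collider, so it is open.
Try {Attendance, Neighborhood}:
  P1: blocked at fork node Attendance ∈ conditioning set.
  P2: blocked at chain node Neighborhood ∈ conditioning set.
  P3: blocked at chain node Neighborhood ∈ conditioning set.
  P4: blocked at chain node Neighborhood ∈ conditioning set.
  P5: blocked at fork node Neighborhood ∈ conditioning set.
{Attendance, Neighborhood} contains no descendant of ClassSize and blocks every backdoor path.
Every element of {Attendance, Neighborhood} is needed (dropping Attendance leaves P1 open; dropping Neighborhood leaves P2 open), so no proper subset is valid.
Among all size-2 subsets of the eligible variables, only {Attendance, Neighborhood} blocks every backdoor path, so it is the unique smallest valid adjustment set.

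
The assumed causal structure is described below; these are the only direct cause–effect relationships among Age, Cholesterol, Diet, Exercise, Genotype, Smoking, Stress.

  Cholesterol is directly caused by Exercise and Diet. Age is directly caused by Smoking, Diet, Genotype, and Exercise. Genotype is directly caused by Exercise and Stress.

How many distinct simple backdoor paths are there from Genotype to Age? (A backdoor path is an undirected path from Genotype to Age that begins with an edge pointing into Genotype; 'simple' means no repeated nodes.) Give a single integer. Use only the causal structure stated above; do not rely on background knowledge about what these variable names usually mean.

2

A backdoor path from Genotype to Age is any simple undirected path whose first edge points into Genotype (i.e. leaves Genotype via a parent).
Parents of Genotype: {Exercise, Stress}.
Enumerating:
  P1: Genotype <- Exercise -> Cholesterol <- Diet -> Age
  P2: Genotype <- Exercise -> Age
That exhausts the simple backdoor paths. Count: 2.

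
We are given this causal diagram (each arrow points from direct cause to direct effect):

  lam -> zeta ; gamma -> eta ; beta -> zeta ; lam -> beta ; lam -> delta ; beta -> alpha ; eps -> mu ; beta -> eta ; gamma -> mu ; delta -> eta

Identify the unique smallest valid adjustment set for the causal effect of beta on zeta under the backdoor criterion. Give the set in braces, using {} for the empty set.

Variables eligible for adjustment (non-descendants of beta, excluding beta and zeta): {delta, eps, gamma, lam, mu}.
Backdoor paths from beta to zeta:
  P1: beta <- lam -> zeta
The empty set is not sufficient: P1 (beta <- lam -> zeta) has no collider blocking it and no conditioned non-collider, so it is open.
Try {lam}:
  P1: blocked at fork node lam ∈ conditioning set.
{lam} contains no descendant of beta and blocks every backdoor path.
No other singleton works — e.g. {gamma} leaves P1 open — so {lam} is the unique smallest valid adjustment set.

{lam}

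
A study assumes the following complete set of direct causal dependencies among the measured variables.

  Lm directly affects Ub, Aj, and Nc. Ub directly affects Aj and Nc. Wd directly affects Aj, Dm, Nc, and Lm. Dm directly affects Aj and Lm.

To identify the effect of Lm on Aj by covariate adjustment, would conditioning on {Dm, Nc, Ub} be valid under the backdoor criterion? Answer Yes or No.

Backdoor paths from Lm to Aj (paths whose first edge points into Lm):
  P1: Lm <- Wd -> Dm -> Aj
  P2: Lm <- Wd -> Nc <- Ub -> Aj
  P3: Lm <- Wd -> Aj
  P4: Lm <- Dm <- Wd -> Nc <- Ub -> Aj
  P5: Lm <- Dm <- Wd -> Aj
  P6: Lm <- Dm -> Aj
Condition 1 (no descendant of Lm in the set): FAILS — Nc and Ub are descendants of Lm.
Condition 2 (every backdoor path blocked by {Dm, Nc, Ub}):
  P1: blocked at chain node Dm ∈ conditioning set.
  P2: blocked at fork node Ub ∈ conditioning set.
  P3: open — no interior node is in the conditioning set.
  P4: blocked at chain node Dm ∈ conditioning set.
  P5: blocked at chain node Dm ∈ conditioning set.
  P6: blocked at fork node Dm ∈ conditioning set.
{Dm, Nc, Ub} does not satisfy the backdoor criterion.

No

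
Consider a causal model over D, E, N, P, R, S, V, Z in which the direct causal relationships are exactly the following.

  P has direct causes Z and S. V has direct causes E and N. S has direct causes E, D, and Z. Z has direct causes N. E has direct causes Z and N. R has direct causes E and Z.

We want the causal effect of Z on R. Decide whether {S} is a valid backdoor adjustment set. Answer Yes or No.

Backdoor paths from Z to R (paths whose first edge points into Z):
  P1: Z <- N -> E -> R
  P2: Z <- N -> V <- E -> R
Condition 1 (no descendant of Z in the set): FAILS — S is a descendant of Z.
Condition 2 (every backdoor path blocked by {S}):
  P1: open — no interior node is in the conditioning set.
  P2: blocked at collider V (neither it nor any descendant is in the conditioning set).
{S} does not satisfy the backdoor criterion.

No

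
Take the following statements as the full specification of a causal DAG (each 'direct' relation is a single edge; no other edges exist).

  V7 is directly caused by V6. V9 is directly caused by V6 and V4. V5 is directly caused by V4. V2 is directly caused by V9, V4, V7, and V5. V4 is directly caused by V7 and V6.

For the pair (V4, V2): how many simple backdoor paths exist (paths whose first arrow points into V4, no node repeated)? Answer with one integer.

4

A backdoor path from V4 to V2 is any simple undirected path whose first edge points into V4 (i.e. leaves V4 via a parent).
Parents of V4: {V6, V7}.
Enumerating:
  P1: V4 <- V6 -> V7 -> V2
  P2: V4 <- V6 -> V9 -> V2
  P3: V4 <- V7 <- V6 -> V9 -> V2
  P4: V4 <- V7 -> V2
That exhausts the simple backdoor paths. Count: 4.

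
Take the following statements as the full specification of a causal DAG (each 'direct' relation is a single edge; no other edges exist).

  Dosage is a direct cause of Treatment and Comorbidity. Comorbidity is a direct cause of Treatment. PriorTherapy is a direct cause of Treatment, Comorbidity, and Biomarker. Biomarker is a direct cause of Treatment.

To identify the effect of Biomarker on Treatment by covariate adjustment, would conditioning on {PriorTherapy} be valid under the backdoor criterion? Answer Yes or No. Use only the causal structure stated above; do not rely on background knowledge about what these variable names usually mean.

Yes

Backdoor paths from Biomarker to Treatment (paths whose first edge points into Biomarker):
  P1: Biomarker <- PriorTherapy -> Comorbidity <- Dosage -> Treatment
  P2: Biomarker <- PriorTherapy -> Comorbidity -> Treatment
  P3: Biomarker <- PriorTherapy -> Treatment
Condition 1 (no descendant of Biomarker in the set): holds — descendants of Biomarker are {Treatment}; none are in {PriorTherapy}.
Condition 2 (every backdoor path blocked by {PriorTherapy}):
  P1: blocked at fork node PriorTherapy ∈ conditioning set.
  P2: blocked at fork node PriorTherapy ∈ conditioning set.
  P3: blocked at fork node PriorTherapy ∈ conditioning set.
{PriorTherapy} satisfies the backdoor criterion.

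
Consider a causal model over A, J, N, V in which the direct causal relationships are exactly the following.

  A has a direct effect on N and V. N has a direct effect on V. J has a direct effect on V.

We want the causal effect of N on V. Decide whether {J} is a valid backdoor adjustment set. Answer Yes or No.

Backdoor paths from N to V (paths whose first edge points into N):
  P1: N <- A -> V
Condition 1 (no descendant of N in the set): holds — descendants of N are {V}; none are in {J}.
Condition 2 (every backdoor path blocked by {J}):
  P1: open — no interior node is in the conditioning set.
{J} does not satisfy the backdoor criterion.

No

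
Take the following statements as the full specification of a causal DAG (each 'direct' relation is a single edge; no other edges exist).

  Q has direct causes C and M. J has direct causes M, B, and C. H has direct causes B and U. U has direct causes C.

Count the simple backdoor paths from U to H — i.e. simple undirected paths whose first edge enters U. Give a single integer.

A backdoor path from U to H is any simple undirected path whose first edge points into U (i.e. leaves U via a parent).
Parents of U: {C}.
Enumerating:
  P1: U <- C -> J <- B -> H
  P2: U <- C -> Q <- M -> J <- B -> H
That exhausts the simple backdoor paths. Count: 2.

2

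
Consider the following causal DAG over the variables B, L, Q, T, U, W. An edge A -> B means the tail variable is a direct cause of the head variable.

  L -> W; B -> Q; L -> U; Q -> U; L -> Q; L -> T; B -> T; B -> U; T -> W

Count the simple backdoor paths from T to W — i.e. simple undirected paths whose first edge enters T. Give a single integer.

5

A backdoor path from T to W is any simple undirected path whose first edge points into T (i.e. leaves T via a parent).
Parents of T: {B, L}.
Enumerating:
  P1: T <- B -> Q <- L -> W
  P2: T <- B -> Q -> U <- L -> W
  P3: T <- B -> U <- L -> W
  P4: T <- B -> U <- Q <- L -> W
  P5: T <- L -> W
That exhausts the simple backdoor paths. Count: 5.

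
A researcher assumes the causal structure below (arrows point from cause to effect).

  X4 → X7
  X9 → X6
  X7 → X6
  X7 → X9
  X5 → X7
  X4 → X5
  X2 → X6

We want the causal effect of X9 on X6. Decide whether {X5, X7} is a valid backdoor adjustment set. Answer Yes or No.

Backdoor paths from X9 to X6 (paths whose first edge points into X9):
  P1: X9 <- X7 -> X6
Condition 1 (no descendant of X9 in the set): holds — descendants of X9 are {X6}; none are in {X5, X7}.
Condition 2 (every backdoor path blocked by {X5, X7}):
  P1: blocked at fork node X7 ∈ conditioning set.
{X5, X7} satisfies the backdoor criterion.

Yes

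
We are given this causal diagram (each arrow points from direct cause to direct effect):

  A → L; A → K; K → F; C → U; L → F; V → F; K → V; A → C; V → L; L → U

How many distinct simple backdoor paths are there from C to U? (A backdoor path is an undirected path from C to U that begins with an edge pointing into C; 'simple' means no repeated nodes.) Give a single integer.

5

A backdoor path from C to U is any simple undirected path whose first edge points into C (i.e. leaves C via a parent).
Parents of C: {A}.
Enumerating:
  P1: C <- A -> K -> V -> L -> U
  P2: C <- A -> K -> V -> F <- L -> U
  P3: C <- A -> K -> F <- V -> L -> U
  P4: C <- A -> K -> F <- L -> U
  P5: C <- A -> L -> U
That exhausts the simple backdoor paths. Count: 5.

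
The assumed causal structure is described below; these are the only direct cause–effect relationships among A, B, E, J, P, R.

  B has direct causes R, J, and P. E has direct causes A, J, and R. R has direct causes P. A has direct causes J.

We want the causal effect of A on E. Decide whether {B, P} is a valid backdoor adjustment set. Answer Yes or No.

Backdoor paths from A to E (paths whose first edge points into A):
  P1: A <- J -> B <- P -> R -> E
  P2: A <- J -> B <- R -> E
  P3: A <- J -> E
Condition 1 (no descendant of A in the set): holds — descendants of A are {E}; none are in {B, P}.
Condition 2 (every backdoor path blocked by {B, P}):
  P1: blocked at fork node P ∈ conditioning set.
  P2: open — collider(s) B are conditioned on (or have a conditioned descendant) and no non-collider on the path is in the set.
  P3: open — no interior node is in the conditioning set.
{B, P} does not satisfy the backdoor criterion.

No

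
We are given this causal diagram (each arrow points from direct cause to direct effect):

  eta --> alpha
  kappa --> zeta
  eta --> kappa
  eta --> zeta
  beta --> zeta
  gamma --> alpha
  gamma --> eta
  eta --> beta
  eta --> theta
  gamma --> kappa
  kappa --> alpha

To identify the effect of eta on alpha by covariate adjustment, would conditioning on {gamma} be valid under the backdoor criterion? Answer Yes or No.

Backdoor paths from eta to alpha (paths whose first edge points into eta):
  P1: eta <- gamma -> kappa -> alpha
  P2: eta <- gamma -> alpha
Condition 1 (no descendant of eta in the set): holds — descendants of eta are {alpha, beta, kappa, theta, zeta}; none are in {gamma}.
Condition 2 (every backdoor path blocked by {gamma}):
  P1: blocked at fork node gamma ∈ conditioning set.
  P2: blocked at fork node gamma ∈ conditioning set.
{gamma} satisfies the backdoor criterion.

Yes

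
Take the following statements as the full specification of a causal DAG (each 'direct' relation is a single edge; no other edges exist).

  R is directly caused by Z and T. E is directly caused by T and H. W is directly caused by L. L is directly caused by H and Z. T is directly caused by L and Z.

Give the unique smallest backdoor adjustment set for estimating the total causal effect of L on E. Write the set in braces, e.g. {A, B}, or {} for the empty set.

{H, Z}

Variables eligible for adjustment (non-descendants of L, excluding L and E): {H, Z}.
Backdoor paths from L to E:
  P1: L <- Z -> T -> E
  P2: L <- Z -> R <- T -> E
  P3: L <- H -> E
The empty set is not sufficient: P1 (L <- Z -> T -> E) has no collider blocking it and no conditioned non-collider, so it is open.
Try {H, Z}:
  P1: blocked at fork node Z ∈ conditioning set.
  P2: blocked at fork node Z ∈ conditioning set.
  P3: blocked at fork node H ∈ conditioning set.
{H, Z} contains no descendant of L and blocks every backdoor path.
Every element of {H, Z} is needed (dropping H leaves P3 open; dropping Z leaves P1 open), so no proper subset is valid.
Among all size-2 subsets of the eligible variables, only {H, Z} blocks every backdoor path, so it is the unique smallest valid adjustment set.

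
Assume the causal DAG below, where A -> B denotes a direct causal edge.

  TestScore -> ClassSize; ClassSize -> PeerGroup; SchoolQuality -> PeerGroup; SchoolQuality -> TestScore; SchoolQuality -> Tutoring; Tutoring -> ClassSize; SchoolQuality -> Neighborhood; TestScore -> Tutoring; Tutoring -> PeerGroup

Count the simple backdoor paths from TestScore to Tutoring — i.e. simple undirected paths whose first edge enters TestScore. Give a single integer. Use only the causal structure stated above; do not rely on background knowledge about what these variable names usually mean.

A backdoor path from TestScore to Tutoring is any simple undirected path whose first edge points into TestScore (i.e. leaves TestScore via a parent).
Parents of TestScore: {SchoolQuality}.
Enumerating:
  P1: TestScore <- SchoolQuality -> Tutoring
  P2: TestScore <- SchoolQuality -> PeerGroup <- Tutoring
  P3: TestScore <- SchoolQuality -> PeerGroup <- ClassSize <- Tutoring
That exhausts the simple backdoor paths. Count: 3.

3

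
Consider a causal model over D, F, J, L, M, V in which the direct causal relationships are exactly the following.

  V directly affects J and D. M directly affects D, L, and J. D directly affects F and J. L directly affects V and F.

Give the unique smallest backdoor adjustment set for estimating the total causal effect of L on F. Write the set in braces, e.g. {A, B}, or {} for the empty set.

{M}

Variables eligible for adjustment (non-descendants of L, excluding L and F): {M}.
Backdoor paths from L to F:
  P1: L <- M -> D -> F
  P2: L <- M -> J <- V -> D -> F
  P3: L <- M -> J <- D -> F
The empty set is not sufficient: P1 (L <- M -> D -> F) has no collider blocking it and no conditioned non-collider, so it is open.
Try {M}:
  P1: blocked at fork node M ∈ conditioning set.
  P2: blocked at fork node M ∈ conditioning set.
  P3: blocked at fork node M ∈ conditioning set.
{M} contains no descendant of L and blocks every backdoor path.
{M} is the unique smallest valid adjustment set.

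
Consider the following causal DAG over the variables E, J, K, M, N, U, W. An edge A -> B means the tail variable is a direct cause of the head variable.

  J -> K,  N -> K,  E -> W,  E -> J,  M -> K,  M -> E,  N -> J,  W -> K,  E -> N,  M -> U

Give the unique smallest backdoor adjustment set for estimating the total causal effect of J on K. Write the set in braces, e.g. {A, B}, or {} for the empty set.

{E, N}

Variables eligible for adjustment (non-descendants of J, excluding J and K): {E, M, N, U, W}.
Backdoor paths from J to K:
  P1: J <- E <- M -> K
  P2: J <- E -> N -> K
  P3: J <- E -> W -> K
  P4: J <- N <- E <- M -> K
  P5: J <- N <- E -> W -> K
  P6: J <- N -> K
The empty set is not sufficient: P1 (J <- E <- M -> K) has no collider blocking it and no conditioned non-collider, so it is open.
Try {E, N}:
  P1: blocked at chain node E ∈ conditioning set.
  P2: blocked at fork node E ∈ conditioning set.
  P3: blocked at fork node E ∈ conditioning set.
  P4: blocked at chain node N ∈ conditioning set.
  P5: blocked at chain node N ∈ conditioning set.
  P6: blocked at fork node N ∈ conditioning set.
{E, N} contains no descendant of J and blocks every backdoor path.
Every element of {E, N} is needed (dropping E leaves P1 open; dropping N leaves P6 open), so no proper subset is valid.
Among all size-2 subsets of the eligible variables, only {E, N} blocks every backdoor path, so it is the unique smallest valid adjustment set.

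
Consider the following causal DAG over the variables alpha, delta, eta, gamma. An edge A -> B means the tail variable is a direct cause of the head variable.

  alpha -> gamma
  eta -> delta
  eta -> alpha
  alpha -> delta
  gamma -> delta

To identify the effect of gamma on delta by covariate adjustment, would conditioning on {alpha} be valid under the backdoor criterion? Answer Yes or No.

Backdoor paths from gamma to delta (paths whose first edge points into gamma):
  P1: gamma <- alpha <- eta -> delta
  P2: gamma <- alpha -> delta
Condition 1 (no descendant of gamma in the set): holds — descendants of gamma are {delta}; none are in {alpha}.
Condition 2 (every backdoor path blocked by {alpha}):
  P1: blocked at chain node alpha ∈ conditioning set.
  P2: blocked at fork node alpha ∈ conditioning set.
{alpha} satisfies the backdoor criterion.

Yes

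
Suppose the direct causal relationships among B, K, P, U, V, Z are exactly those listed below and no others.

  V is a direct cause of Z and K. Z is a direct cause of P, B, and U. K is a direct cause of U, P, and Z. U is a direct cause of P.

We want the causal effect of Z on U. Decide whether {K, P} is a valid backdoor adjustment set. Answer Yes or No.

No

Backdoor paths from Z to U (paths whose first edge points into Z):
  P1: Z <- V -> K -> U
  P2: Z <- V -> K -> P <- U
  P3: Z <- K -> U
  P4: Z <- K -> P <- U
Condition 1 (no descendant of Z in the set): FAILS — P is a descendant of Z.
Condition 2 (every backdoor path blocked by {K, P}):
  P1: blocked at chain node K ∈ conditioning set.
  P2: blocked at chain node K ∈ conditioning set.
  P3: blocked at fork node K ∈ conditioning set.
  P4: blocked at fork node K ∈ conditioning set.
{K, P} does not satisfy the backdoor criterion.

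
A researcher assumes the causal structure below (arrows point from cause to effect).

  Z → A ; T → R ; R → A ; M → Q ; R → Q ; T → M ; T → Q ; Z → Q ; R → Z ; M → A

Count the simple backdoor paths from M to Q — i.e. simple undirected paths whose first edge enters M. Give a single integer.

A backdoor path from M to Q is any simple undirected path whose first edge points into M (i.e. leaves M via a parent).
Parents of M: {T}.
Enumerating:
  P1: M <- T -> R -> Z -> Q
  P2: M <- T -> R -> Q
  P3: M <- T -> R -> A <- Z -> Q
  P4: M <- T -> Q
That exhausts the simple backdoor paths. Count: 4.

4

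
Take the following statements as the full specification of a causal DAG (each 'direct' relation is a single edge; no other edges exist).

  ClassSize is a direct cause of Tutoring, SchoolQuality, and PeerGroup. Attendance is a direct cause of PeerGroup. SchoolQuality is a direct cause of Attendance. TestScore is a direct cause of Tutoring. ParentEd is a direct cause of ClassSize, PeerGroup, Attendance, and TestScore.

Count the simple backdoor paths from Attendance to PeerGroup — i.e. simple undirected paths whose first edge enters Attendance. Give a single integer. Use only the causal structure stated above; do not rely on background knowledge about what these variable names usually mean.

A backdoor path from Attendance to PeerGroup is any simple undirected path whose first edge points into Attendance (i.e. leaves Attendance via a parent).
Parents of Attendance: {ParentEd, SchoolQuality}.
Enumerating:
  P1: Attendance <- ParentEd -> ClassSize -> PeerGroup
  P2: Attendance <- ParentEd -> TestScore -> Tutoring <- ClassSize -> PeerGroup
  P3: Attendance <- ParentEd -> PeerGroup
  P4: Attendance <- SchoolQuality <- ClassSize <- ParentEd -> PeerGroup
  P5: Attendance <- SchoolQuality <- ClassSize -> Tutoring <- TestScore <- ParentEd -> PeerGroup
  P6: Attendance <- SchoolQuality <- ClassSize -> PeerGroup
That exhausts the simple backdoor paths. Count: 6.

6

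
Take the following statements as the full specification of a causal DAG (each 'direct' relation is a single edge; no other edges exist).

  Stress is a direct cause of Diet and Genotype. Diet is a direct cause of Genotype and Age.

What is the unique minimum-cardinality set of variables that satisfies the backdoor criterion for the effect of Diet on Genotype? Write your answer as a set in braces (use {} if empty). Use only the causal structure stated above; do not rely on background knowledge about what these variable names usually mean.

Variables eligible for adjustment (non-descendants of Diet, excluding Diet and Genotype): {Stress}.
Backdoor paths from Diet to Genotype:
  P1: Diet <- Stress -> Genotype
The empty set is not sufficient: P1 (Diet <- Stress -> Genotype) has no collider blocking it and no conditioned non-collider, so it is open.
Try {Stress}:
  P1: blocked at fork node Stress ∈ conditioning set.
{Stress} contains no descendant of Diet and blocks every backdoor path.
{Stress} is the unique smallest valid adjustment set.

{Stress}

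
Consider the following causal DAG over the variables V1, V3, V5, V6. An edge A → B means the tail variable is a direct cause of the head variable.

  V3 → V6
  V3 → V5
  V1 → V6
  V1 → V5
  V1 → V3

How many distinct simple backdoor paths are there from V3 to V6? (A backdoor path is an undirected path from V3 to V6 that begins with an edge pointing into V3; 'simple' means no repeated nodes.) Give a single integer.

A backdoor path from V3 to V6 is any simple undirected path whose first edge points into V3 (i.e. leaves V3 via a parent).
Parents of V3: {V1}.
Enumerating:
  P1: V3 <- V1 -> V6
That exhausts the simple backdoor paths. Count: 1.

1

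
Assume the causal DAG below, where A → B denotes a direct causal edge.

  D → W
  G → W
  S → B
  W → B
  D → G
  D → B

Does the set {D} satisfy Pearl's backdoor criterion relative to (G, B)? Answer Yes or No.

Backdoor paths from G to B (paths whose first edge points into G):
  P1: G <- D -> W -> B
  P2: G <- D -> B
Condition 1 (no descendant of G in the set): holds — descendants of G are {B, W}; none are in {D}.
Condition 2 (every backdoor path blocked by {D}):
  P1: blocked at fork node D ∈ conditioning set.
  P2: blocked at fork node D ∈ conditioning set.
{D} satisfies the backdoor criterion.

Yes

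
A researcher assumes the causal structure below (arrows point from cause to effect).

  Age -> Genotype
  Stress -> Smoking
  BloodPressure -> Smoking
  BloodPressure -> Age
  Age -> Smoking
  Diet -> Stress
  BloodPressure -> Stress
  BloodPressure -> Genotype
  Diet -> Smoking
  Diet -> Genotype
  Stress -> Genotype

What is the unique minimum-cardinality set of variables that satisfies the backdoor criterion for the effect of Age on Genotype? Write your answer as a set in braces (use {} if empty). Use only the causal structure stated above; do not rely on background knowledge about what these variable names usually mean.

{BloodPressure}

Variables eligible for adjustment (non-descendants of Age, excluding Age and Genotype): {BloodPressure, Diet, Stress}.
Backdoor paths from Age to Genotype:
  P1: Age <- BloodPressure -> Stress <- Diet -> Genotype
  P2: Age <- BloodPressure -> Stress -> Smoking <- Diet -> Genotype
  P3: Age <- BloodPressure -> Stress -> Genotype
  P4: Age <- BloodPressure -> Smoking <- Diet -> Stress -> Genotype
  P5: Age <- BloodPressure -> Smoking <- Diet -> Genotype
  P6: Age <- BloodPressure -> Smoking <- Stress <- Diet -> Genotype
  P7: Age <- BloodPressure -> Smoking <- Stress -> Genotype
  P8: Age <- BloodPressure -> Genotype
The empty set is not sufficient: P3 (Age <- BloodPressure -> Stress -> Genotype) has no collider blocking it and no conditioned non-collider, so it is open.
Try {BloodPressure}:
  P1: blocked at fork node BloodPressure ∈ conditioning set.
  P2: blocked at fork node BloodPressure ∈ conditioning set.
  P3: blocked at fork node BloodPressure ∈ conditioning set.
  P4: blocked at fork node BloodPressure ∈ conditioning set.
  P5: blocked at fork node BloodPressure ∈ conditioning set.
  P6: blocked at fork node BloodPressure ∈ conditioning set.
  P7: blocked at fork node BloodPressure ∈ conditioning set.
  P8: blocked at fork node BloodPressure ∈ conditioning set.
{BloodPressure} contains no descendant of Age and blocks every backdoor path.
No other singleton works — e.g. {Diet} leaves P3 open — so {BloodPressure} is the unique smallest valid adjustment set.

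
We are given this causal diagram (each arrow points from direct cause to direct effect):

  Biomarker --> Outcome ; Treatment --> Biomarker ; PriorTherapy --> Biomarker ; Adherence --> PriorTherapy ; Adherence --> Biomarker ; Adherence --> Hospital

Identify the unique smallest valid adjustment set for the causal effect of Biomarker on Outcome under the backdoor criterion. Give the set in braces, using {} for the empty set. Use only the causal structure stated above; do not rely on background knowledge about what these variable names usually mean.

{}

Variables eligible for adjustment (non-descendants of Biomarker, excluding Biomarker and Outcome): {Adherence, Hospital, PriorTherapy, Treatment}.
Backdoor paths from Biomarker to Outcome:
  (none)
With no backdoor paths the empty set already satisfies the criterion, and it is trivially minimal.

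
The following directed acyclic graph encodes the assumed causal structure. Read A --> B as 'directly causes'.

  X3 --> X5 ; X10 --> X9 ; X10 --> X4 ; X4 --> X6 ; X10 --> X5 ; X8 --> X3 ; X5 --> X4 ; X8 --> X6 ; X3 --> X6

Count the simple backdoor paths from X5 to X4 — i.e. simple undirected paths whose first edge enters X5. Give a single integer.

3

A backdoor path from X5 to X4 is any simple undirected path whose first edge points into X5 (i.e. leaves X5 via a parent).
Parents of X5: {X10, X3}.
Enumerating:
  P1: X5 <- X10 -> X4
  P2: X5 <- X3 <- X8 -> X6 <- X4
  P3: X5 <- X3 -> X6 <- X4
That exhausts the simple backdoor paths. Count: 3.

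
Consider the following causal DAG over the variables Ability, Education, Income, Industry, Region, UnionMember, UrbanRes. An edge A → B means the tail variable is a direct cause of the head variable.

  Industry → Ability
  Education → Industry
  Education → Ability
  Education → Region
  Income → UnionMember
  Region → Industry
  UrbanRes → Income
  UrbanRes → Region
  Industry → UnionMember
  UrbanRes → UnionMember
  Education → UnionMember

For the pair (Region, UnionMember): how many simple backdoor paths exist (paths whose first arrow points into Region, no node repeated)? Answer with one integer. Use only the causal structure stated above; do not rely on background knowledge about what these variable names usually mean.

5

A backdoor path from Region to UnionMember is any simple undirected path whose first edge points into Region (i.e. leaves Region via a parent).
Parents of Region: {Education, UrbanRes}.
Enumerating:
  P1: Region <- Education -> Industry -> UnionMember
  P2: Region <- Education -> UnionMember
  P3: Region <- Education -> Ability <- Industry -> UnionMember
  P4: Region <- UrbanRes -> Income -> UnionMember
  P5: Region <- UrbanRes -> UnionMember
That exhausts the simple backdoor paths. Count: 5.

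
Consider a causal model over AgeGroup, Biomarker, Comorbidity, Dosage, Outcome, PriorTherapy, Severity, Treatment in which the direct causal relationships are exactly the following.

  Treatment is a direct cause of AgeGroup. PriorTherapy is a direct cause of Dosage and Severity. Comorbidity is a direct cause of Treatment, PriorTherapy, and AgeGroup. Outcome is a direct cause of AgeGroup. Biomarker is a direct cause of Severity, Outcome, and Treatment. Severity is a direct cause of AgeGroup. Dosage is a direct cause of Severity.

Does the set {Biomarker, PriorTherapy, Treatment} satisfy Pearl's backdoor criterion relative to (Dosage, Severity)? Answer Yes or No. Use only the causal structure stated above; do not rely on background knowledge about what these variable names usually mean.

Backdoor paths from Dosage to Severity (paths whose first edge points into Dosage):
  P1: Dosage <- PriorTherapy <- Comorbidity -> Treatment <- Biomarker -> Outcome -> AgeGroup <- Severity
  P2: Dosage <- PriorTherapy <- Comorbidity -> Treatment <- Biomarker -> Severity
  P3: Dosage <- PriorTherapy <- Comorbidity -> Treatment -> AgeGroup <- Outcome <- Biomarker -> Severity
  P4: Dosage <- PriorTherapy <- Comorbidity -> Treatment -> AgeGroup <- Severity
  P5: Dosage <- PriorTherapy <- Comorbidity -> AgeGroup <- Outcome <- Biomarker -> Severity
  P6: Dosage <- PriorTherapy <- Comorbidity -> AgeGroup <- Severity
  P7: Dosage <- PriorTherapy <- Comorbidity -> AgeGroup <- Treatment <- Biomarker -> Severity
  P8: Dosage <- PriorTherapy -> Severity
Condition 1 (no descendant of Dosage in the set): holds — descendants of Dosage are {AgeGroup, Severity}; none are in {Biomarker, PriorTherapy, Treatment}.
Condition 2 (every backdoor path blocked by {Biomarker, PriorTherapy, Treatment}):
  P1: blocked at chain node PriorTherapy ∈ conditioning set.
  P2: blocked at chain node PriorTherapy ∈ conditioning set.
  P3: blocked at chain node PriorTherapy ∈ conditioning set.
  P4: blocked at chain node PriorTherapy ∈ conditioning set.
  P5: blocked at chain node PriorTherapy ∈ conditioning set.
  P6: blocked at chain node PriorTherapy ∈ conditioning set.
  P7: blocked at chain node PriorTherapy ∈ conditioning set.
  P8: blocked at fork node PriorTherapy ∈ conditioning set.
{Biomarker, PriorTherapy, Treatment} satisfies the backdoor criterion.

Yes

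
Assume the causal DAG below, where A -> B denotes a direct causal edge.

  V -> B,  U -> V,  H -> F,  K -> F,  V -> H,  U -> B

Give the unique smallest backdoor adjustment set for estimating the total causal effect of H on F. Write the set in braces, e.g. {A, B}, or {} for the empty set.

{}

Variables eligible for adjustment (non-descendants of H, excluding H and F): {B, K, U, V}.
Backdoor paths from H to F:
  (none)
With no backdoor paths the empty set already satisfies the criterion, and it is trivially minimal.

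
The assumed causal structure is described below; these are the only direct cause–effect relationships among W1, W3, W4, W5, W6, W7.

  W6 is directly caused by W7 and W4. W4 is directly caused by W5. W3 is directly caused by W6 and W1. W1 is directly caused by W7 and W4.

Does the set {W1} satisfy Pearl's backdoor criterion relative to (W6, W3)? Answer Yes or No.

Yes

Backdoor paths from W6 to W3 (paths whose first edge points into W6):
  P1: W6 <- W7 -> W1 -> W3
  P2: W6 <- W4 -> W1 -> W3
Condition 1 (no descendant of W6 in the set): holds — descendants of W6 are {W3}; none are in {W1}.
Condition 2 (every backdoor path blocked by {W1}):
  P1: blocked at chain node W1 ∈ conditioning set.
  P2: blocked at chain node W1 ∈ conditioning set.
{W1} satisfies the backdoor criterion.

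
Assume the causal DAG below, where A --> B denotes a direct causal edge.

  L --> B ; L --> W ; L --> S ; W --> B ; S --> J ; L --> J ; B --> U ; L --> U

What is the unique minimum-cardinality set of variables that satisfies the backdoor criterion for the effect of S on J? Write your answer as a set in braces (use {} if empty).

{L}

Variables eligible for adjustment (non-descendants of S, excluding S and J): {B, L, U, W}.
Backdoor paths from S to J:
  P1: S <- L -> J
The empty set is not sufficient: P1 (S <- L -> J) has no collider blocking it and no conditioned non-collider, so it is open.
Try {L}:
  P1: blocked at fork node L ∈ conditioning set.
{L} contains no descendant of S and blocks every backdoor path.
No other singleton works — e.g. {W} leaves P1 open — so {L} is the unique smallest valid adjustment set.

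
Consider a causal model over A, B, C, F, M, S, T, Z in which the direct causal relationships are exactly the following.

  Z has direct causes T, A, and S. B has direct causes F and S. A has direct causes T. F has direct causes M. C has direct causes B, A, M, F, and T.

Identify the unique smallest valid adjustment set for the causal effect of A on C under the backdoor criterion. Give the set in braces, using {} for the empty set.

Variables eligible for adjustment (non-descendants of A, excluding A and C): {B, F, M, S, T}.
Backdoor paths from A to C:
  P1: A <- T -> Z <- S -> B <- F <- M -> C
  P2: A <- T -> Z <- S -> B <- F -> C
  P3: A <- T -> Z <- S -> B -> C
  P4: A <- T -> C
The empty set is not sufficient: P4 (A <- T -> C) has no collider blocking it and no conditioned non-collider, so it is open.
Try {T}:
  P1: blocked at fork node T ∈ conditioning set.
  P2: blocked at fork node T ∈ conditioning set.
  P3: blocked at fork node T ∈ conditioning set.
  P4: blocked at fork node T ∈ conditioning set.
{T} contains no descendant of A and blocks every backdoor path.
No other singleton works — e.g. {M} leaves P4 open — so {T} is the unique smallest valid adjustment set.

{T}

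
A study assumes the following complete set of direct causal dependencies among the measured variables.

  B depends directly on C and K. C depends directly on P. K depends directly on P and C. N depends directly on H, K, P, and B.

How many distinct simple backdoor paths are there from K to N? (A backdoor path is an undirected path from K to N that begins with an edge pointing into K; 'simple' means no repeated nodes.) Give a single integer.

A backdoor path from K to N is any simple undirected path whose first edge points into K (i.e. leaves K via a parent).
Parents of K: {C, P}.
Enumerating:
  P1: K <- P -> C -> B -> N
  P2: K <- P -> N
  P3: K <- C <- P -> N
  P4: K <- C -> B -> N
That exhausts the simple backdoor paths. Count: 4.

4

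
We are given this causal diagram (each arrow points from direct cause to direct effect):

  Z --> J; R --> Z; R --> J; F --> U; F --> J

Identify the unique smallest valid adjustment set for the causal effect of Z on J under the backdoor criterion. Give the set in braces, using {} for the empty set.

{R}

Variables eligible for adjustment (non-descendants of Z, excluding Z and J): {F, R, U}.
Backdoor paths from Z to J:
  P1: Z <- R -> J
The empty set is not sufficient: P1 (Z <- R -> J) has no collider blocking it and no conditioned non-collider, so it is open.
Try {R}:
  P1: blocked at fork node R ∈ conditioning set.
{R} contains no descendant of Z and blocks every backdoor path.
No other singleton works — e.g. {F} leaves P1 open — so {R} is the unique smallest valid adjustment set.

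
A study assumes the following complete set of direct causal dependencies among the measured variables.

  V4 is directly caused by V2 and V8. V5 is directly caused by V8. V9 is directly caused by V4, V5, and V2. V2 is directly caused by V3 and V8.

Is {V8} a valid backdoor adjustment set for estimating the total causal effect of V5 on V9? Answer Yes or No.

Backdoor paths from V5 to V9 (paths whose first edge points into V5):
  P1: V5 <- V8 -> V2 -> V4 -> V9
  P2: V5 <- V8 -> V2 -> V9
  P3: V5 <- V8 -> V4 <- V2 -> V9
  P4: V5 <- V8 -> V4 -> V9
Condition 1 (no descendant of V5 in the set): holds — descendants of V5 are {V9}; none are in {V8}.
Condition 2 (every backdoor path blocked by {V8}):
  P1: blocked at fork node V8 ∈ conditioning set.
  P2: blocked at fork node V8 ∈ conditioning set.
  P3: blocked at fork node V8 ∈ conditioning set.
  P4: blocked at fork node V8 ∈ conditioning set.
{V8} satisfies the backdoor criterion.

Yes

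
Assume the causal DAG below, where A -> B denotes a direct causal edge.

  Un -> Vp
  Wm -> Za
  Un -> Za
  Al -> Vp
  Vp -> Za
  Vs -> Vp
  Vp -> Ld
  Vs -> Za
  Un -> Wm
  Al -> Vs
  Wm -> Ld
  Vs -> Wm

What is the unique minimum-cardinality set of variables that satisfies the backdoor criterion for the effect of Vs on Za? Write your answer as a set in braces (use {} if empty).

Variables eligible for adjustment (non-descendants of Vs, excluding Vs and Za): {Al, Un}.
Backdoor paths from Vs to Za:
  P1: Vs <- Al -> Vp <- Un -> Wm -> Za
  P2: Vs <- Al -> Vp <- Un -> Za
  P3: Vs <- Al -> Vp -> Ld <- Wm <- Un -> Za
  P4: Vs <- Al -> Vp -> Ld <- Wm -> Za
  P5: Vs <- Al -> Vp -> Za
The empty set is not sufficient: P5 (Vs <- Al -> Vp -> Za) has no collider blocking it and no conditioned non-collider, so it is open.
Try {Al}:
  P1: blocked at fork node Al ∈ conditioning set.
  P2: blocked at fork node Al ∈ conditioning set.
  P3: blocked at fork node Al ∈ conditioning set.
  P4: blocked at fork node Al ∈ conditioning set.
  P5: blocked at fork node Al ∈ conditioning set.
{Al} contains no descendant of Vs and blocks every backdoor path.
No other singleton works — e.g. {Un} leaves P5 open — so {Al} is the unique smallest valid adjustment set.

{Al}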